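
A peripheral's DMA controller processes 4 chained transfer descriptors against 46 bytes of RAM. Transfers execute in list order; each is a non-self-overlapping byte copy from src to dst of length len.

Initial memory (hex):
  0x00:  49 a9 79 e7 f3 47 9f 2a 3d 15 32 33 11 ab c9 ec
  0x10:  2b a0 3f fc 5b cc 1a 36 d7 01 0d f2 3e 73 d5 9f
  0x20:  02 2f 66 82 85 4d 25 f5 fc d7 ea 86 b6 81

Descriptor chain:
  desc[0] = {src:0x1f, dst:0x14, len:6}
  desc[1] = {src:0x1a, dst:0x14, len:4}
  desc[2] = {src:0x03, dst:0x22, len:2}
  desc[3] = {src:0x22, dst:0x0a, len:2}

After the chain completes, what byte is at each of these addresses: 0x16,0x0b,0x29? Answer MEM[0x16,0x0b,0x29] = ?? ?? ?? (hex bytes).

#0 dst[0x14+6] := {0x9f,0x02,0x2f,0x66,0x82,0x85}
#1 dst[0x14+4] := {0x0d,0xf2,0x3e,0x73}
#2 dst[0x22+2] := {0xe7,0xf3}
#3 dst[0x0a+2] := {0xe7,0xf3}
query mem[0x16]=0x3e, mem[0x0b]=0xf3, mem[0x29]=0xd7

MEM[0x16,0x0b,0x29] = 3e f3 d7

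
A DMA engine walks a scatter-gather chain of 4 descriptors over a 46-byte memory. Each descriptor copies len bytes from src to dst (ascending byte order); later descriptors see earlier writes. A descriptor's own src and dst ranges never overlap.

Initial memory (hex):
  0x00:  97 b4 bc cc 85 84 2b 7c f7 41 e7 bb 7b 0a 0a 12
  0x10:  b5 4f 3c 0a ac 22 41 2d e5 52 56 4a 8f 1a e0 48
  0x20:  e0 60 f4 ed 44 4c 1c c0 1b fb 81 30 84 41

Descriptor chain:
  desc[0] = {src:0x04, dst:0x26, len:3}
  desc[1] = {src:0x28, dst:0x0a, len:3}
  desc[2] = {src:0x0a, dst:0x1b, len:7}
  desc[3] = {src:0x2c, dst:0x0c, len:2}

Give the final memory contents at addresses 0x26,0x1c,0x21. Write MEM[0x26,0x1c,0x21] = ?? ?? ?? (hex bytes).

MEM[0x26,0x1c,0x21] = 85 fb b5

  after D0: wrote 3B at 0x26 = 85842b
  after D1: wrote 3B at 0x0a = 2bfb81
  after D2: wrote 7B at 0x1b = 2bfb810a0a12b5
  after D3: wrote 2B at 0x0c = 8441
query mem[0x26]=0x85, mem[0x1c]=0xfb, mem[0x21]=0xb5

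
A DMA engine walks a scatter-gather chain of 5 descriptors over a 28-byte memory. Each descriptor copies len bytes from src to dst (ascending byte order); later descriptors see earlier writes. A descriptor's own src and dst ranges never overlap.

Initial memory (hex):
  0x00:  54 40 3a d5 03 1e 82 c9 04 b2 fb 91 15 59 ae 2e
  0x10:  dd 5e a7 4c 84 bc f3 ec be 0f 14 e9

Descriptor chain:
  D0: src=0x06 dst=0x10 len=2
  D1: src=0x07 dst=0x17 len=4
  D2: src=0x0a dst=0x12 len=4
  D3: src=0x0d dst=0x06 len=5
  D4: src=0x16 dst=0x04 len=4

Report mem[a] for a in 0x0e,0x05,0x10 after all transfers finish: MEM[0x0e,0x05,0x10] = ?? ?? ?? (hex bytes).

#0 dst[0x10+2] := {0x82,0xc9}
#1 dst[0x17+4] := {0xc9,0x04,0xb2,0xfb}
#2 dst[0x12+4] := {0xfb,0x91,0x15,0x59}
#3 dst[0x06+5] := {0x59,0xae,0x2e,0x82,0xc9}
#4 dst[0x04+4] := {0xf3,0xc9,0x04,0xb2}
query mem[0x0e]=0xae, mem[0x05]=0xc9, mem[0x10]=0x82

MEM[0x0e,0x05,0x10] = ae c9 82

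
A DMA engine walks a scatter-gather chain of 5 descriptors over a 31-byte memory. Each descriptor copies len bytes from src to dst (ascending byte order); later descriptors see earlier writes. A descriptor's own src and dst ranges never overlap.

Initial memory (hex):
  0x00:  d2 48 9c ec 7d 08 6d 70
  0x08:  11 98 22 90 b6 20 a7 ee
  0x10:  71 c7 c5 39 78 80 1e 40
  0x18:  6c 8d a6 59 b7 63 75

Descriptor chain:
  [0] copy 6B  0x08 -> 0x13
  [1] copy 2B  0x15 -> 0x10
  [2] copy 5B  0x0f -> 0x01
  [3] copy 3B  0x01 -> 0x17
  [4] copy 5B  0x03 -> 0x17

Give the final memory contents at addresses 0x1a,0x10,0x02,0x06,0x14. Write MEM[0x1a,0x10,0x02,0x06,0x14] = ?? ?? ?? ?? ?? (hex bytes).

  after D0: wrote 6B at 0x13 = 11982290b620
  after D1: wrote 2B at 0x10 = 2290
  after D2: wrote 5B at 0x01 = ee2290c511
  after D3: wrote 3B at 0x17 = ee2290
  after D4: wrote 5B at 0x17 = 90c5116d70
query mem[0x1a]=0x6d, mem[0x10]=0x22, mem[0x02]=0x22, mem[0x06]=0x6d, mem[0x14]=0x98

MEM[0x1a,0x10,0x02,0x06,0x14] = 6d 22 22 6d 98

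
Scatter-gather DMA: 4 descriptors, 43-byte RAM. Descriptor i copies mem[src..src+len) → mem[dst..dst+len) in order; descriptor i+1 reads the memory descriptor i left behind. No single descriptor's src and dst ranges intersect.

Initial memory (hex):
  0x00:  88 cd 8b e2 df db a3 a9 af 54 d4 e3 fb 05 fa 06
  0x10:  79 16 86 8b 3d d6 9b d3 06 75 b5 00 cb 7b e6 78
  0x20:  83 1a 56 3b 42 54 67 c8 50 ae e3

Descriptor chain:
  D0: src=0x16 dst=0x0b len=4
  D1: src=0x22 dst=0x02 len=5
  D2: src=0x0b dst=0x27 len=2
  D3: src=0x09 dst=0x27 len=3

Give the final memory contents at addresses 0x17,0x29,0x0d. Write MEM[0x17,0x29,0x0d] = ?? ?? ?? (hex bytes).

MEM[0x17,0x29,0x0d] = d3 9b 06

  after D0: wrote 4B at 0x0b = 9bd30675
  after D1: wrote 5B at 0x02 = 563b425467
  after D2: wrote 2B at 0x27 = 9bd3
  after D3: wrote 3B at 0x27 = 54d49b
query mem[0x17]=0xd3, mem[0x29]=0x9b, mem[0x0d]=0x06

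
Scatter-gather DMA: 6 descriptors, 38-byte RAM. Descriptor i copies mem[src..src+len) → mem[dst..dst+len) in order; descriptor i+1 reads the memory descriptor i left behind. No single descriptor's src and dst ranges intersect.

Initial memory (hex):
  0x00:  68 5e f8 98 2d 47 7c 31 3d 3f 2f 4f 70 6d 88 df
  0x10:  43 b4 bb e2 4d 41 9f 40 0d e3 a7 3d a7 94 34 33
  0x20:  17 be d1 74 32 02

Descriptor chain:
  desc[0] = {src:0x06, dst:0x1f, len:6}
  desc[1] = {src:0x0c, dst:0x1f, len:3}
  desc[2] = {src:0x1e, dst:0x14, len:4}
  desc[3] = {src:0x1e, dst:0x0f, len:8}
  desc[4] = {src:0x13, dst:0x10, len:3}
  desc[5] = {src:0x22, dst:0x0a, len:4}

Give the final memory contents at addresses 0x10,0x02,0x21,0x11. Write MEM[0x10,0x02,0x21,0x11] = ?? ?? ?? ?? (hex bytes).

MEM[0x10,0x02,0x21,0x11] = 3f f8 88 2f

[0] 0x06->0x1f len=6 : 7c 31 3d 3f 2f 4f
[1] 0x0c->0x1f len=3 : 70 6d 88
[2] 0x1e->0x14 len=4 : 34 70 6d 88
[3] 0x1e->0x0f len=8 : 34 70 6d 88 3f 2f 4f 02
[4] 0x13->0x10 len=3 : 3f 2f 4f
[5] 0x22->0x0a len=4 : 3f 2f 4f 02
query mem[0x10]=0x3f, mem[0x02]=0xf8, mem[0x21]=0x88, mem[0x11]=0x2f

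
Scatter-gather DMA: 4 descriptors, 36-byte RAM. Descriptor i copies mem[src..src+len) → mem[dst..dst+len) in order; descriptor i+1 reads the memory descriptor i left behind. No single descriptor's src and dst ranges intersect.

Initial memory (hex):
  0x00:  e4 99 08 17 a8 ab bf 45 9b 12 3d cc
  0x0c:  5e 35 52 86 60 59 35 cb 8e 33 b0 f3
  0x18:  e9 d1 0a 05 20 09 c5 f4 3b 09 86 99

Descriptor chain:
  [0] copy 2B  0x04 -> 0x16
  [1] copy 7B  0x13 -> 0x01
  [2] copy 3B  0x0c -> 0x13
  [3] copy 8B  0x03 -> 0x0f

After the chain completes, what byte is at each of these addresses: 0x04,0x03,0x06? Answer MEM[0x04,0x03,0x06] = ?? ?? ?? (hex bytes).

MEM[0x04,0x03,0x06] = a8 33 e9

D0: mem[0x16..0x17] <- [a8 ab]
D1: mem[0x01..0x07] <- [cb 8e 33 a8 ab e9 d1]
D2: mem[0x13..0x15] <- [5e 35 52]
D3: mem[0x0f..0x16] <- [33 a8 ab e9 d1 9b 12 3d]
query mem[0x04]=0xa8, mem[0x03]=0x33, mem[0x06]=0xe9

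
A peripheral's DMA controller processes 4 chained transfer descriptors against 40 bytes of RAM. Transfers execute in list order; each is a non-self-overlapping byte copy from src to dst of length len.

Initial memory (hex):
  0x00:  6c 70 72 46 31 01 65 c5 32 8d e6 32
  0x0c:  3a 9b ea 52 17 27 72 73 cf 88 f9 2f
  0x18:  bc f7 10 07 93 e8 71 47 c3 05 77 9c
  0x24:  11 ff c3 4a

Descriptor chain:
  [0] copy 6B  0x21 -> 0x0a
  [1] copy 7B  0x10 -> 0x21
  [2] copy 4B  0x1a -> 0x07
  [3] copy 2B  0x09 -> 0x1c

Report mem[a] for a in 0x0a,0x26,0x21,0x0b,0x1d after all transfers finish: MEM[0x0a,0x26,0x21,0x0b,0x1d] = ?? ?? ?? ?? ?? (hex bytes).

D0: mem[0x0a..0x0f] <- [05 77 9c 11 ff c3]
D1: mem[0x21..0x27] <- [17 27 72 73 cf 88 f9]
D2: mem[0x07..0x0a] <- [10 07 93 e8]
D3: mem[0x1c..0x1d] <- [93 e8]
query mem[0x0a]=0xe8, mem[0x26]=0x88, mem[0x21]=0x17, mem[0x0b]=0x77, mem[0x1d]=0xe8

MEM[0x0a,0x26,0x21,0x0b,0x1d] = e8 88 17 77 e8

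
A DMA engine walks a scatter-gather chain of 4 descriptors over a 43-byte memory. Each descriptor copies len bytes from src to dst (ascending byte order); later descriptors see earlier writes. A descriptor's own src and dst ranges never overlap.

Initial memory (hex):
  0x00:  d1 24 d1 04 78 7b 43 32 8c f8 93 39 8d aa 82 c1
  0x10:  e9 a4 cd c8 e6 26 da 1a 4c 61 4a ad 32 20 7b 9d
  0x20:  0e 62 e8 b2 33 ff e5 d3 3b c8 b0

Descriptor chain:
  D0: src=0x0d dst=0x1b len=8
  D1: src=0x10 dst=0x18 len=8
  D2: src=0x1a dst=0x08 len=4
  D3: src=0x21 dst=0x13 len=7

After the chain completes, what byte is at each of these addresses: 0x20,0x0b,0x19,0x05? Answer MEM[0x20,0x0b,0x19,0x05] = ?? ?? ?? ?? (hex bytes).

[0] 0x0d->0x1b len=8 : aa 82 c1 e9 a4 cd c8 e6
[1] 0x10->0x18 len=8 : e9 a4 cd c8 e6 26 da 1a
[2] 0x1a->0x08 len=4 : cd c8 e6 26
[3] 0x21->0x13 len=7 : c8 e6 b2 33 ff e5 d3
query mem[0x20]=0xcd, mem[0x0b]=0x26, mem[0x19]=0xd3, mem[0x05]=0x7b

MEM[0x20,0x0b,0x19,0x05] = cd 26 d3 7b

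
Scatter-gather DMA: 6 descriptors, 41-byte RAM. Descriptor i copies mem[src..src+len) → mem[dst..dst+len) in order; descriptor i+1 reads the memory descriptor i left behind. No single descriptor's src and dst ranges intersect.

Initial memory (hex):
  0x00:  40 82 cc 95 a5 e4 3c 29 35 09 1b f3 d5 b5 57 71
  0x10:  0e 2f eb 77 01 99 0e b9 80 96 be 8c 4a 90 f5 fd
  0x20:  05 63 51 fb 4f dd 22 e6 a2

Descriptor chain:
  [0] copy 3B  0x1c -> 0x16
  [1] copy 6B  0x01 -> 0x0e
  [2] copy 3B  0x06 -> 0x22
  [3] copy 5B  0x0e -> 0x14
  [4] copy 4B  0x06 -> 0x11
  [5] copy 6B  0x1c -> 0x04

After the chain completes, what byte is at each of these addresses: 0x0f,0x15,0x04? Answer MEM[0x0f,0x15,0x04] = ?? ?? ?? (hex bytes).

MEM[0x0f,0x15,0x04] = cc cc 4a

[0] 0x1c->0x16 len=3 : 4a 90 f5
[1] 0x01->0x0e len=6 : 82 cc 95 a5 e4 3c
[2] 0x06->0x22 len=3 : 3c 29 35
[3] 0x0e->0x14 len=5 : 82 cc 95 a5 e4
[4] 0x06->0x11 len=4 : 3c 29 35 09
[5] 0x1c->0x04 len=6 : 4a 90 f5 fd 05 63
query mem[0x0f]=0xcc, mem[0x15]=0xcc, mem[0x04]=0x4a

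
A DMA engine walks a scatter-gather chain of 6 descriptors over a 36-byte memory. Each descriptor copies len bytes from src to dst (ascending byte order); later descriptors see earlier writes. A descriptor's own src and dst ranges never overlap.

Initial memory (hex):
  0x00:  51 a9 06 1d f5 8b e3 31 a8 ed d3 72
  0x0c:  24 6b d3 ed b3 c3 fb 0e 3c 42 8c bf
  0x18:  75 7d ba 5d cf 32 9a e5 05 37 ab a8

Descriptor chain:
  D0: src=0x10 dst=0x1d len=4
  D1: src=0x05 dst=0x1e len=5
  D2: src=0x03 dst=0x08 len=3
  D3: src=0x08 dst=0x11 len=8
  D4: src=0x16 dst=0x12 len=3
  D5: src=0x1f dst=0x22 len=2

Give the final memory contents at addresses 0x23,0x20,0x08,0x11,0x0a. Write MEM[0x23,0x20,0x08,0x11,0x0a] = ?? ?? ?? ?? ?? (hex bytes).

MEM[0x23,0x20,0x08,0x11,0x0a] = 31 31 1d 1d 8b

  after D0: wrote 4B at 0x1d = b3c3fb0e
  after D1: wrote 5B at 0x1e = 8be331a8ed
  after D2: wrote 3B at 0x08 = 1df58b
  after D3: wrote 8B at 0x11 = 1df58b72246bd3ed
  after D4: wrote 3B at 0x12 = 6bd3ed
  after D5: wrote 2B at 0x22 = e331
query mem[0x23]=0x31, mem[0x20]=0x31, mem[0x08]=0x1d, mem[0x11]=0x1d, mem[0x0a]=0x8b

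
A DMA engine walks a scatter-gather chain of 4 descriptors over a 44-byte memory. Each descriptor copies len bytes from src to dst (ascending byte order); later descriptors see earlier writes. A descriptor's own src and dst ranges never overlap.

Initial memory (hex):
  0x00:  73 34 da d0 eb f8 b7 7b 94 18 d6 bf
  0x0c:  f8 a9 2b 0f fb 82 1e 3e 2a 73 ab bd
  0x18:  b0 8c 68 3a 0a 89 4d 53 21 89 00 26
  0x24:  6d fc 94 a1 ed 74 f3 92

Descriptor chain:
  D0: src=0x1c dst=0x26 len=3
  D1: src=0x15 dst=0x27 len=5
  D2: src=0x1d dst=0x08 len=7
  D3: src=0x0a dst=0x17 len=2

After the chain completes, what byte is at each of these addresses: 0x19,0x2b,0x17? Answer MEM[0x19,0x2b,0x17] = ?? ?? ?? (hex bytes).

MEM[0x19,0x2b,0x17] = 8c 8c 53

D0: mem[0x26..0x28] <- [0a 89 4d]
D1: mem[0x27..0x2b] <- [73 ab bd b0 8c]
D2: mem[0x08..0x0e] <- [89 4d 53 21 89 00 26]
D3: mem[0x17..0x18] <- [53 21]
query mem[0x19]=0x8c, mem[0x2b]=0x8c, mem[0x17]=0x53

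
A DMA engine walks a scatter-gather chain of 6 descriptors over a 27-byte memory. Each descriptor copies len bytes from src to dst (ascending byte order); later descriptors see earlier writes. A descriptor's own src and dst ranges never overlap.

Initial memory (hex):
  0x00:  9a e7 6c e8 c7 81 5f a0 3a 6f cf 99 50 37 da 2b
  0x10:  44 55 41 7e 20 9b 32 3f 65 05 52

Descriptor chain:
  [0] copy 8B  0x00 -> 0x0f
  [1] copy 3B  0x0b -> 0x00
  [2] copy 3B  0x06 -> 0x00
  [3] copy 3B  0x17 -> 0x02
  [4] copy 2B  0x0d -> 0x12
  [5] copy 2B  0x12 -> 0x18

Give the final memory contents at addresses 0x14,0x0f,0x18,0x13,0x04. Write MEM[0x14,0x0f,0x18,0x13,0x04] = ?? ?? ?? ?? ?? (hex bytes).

MEM[0x14,0x0f,0x18,0x13,0x04] = 81 9a 37 da 05

D0: mem[0x0f..0x16] <- [9a e7 6c e8 c7 81 5f a0]
D1: mem[0x00..0x02] <- [99 50 37]
D2: mem[0x00..0x02] <- [5f a0 3a]
D3: mem[0x02..0x04] <- [3f 65 05]
D4: mem[0x12..0x13] <- [37 da]
D5: mem[0x18..0x19] <- [37 da]
query mem[0x14]=0x81, mem[0x0f]=0x9a, mem[0x18]=0x37, mem[0x13]=0xda, mem[0x04]=0x05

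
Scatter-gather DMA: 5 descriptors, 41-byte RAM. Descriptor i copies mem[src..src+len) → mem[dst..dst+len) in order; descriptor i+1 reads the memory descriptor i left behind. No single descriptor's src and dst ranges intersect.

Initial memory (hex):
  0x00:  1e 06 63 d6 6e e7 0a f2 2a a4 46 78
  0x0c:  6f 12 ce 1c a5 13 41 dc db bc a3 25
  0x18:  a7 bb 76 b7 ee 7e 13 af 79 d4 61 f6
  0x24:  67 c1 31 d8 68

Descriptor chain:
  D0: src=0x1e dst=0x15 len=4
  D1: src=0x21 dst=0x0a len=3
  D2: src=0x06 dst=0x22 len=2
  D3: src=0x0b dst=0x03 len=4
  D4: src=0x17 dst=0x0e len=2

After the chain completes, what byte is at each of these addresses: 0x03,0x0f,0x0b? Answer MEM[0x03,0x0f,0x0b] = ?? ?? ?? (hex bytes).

D0: mem[0x15..0x18] <- [13 af 79 d4]
D1: mem[0x0a..0x0c] <- [d4 61 f6]
D2: mem[0x22..0x23] <- [0a f2]
D3: mem[0x03..0x06] <- [61 f6 12 ce]
D4: mem[0x0e..0x0f] <- [79 d4]
query mem[0x03]=0x61, mem[0x0f]=0xd4, mem[0x0b]=0x61

MEM[0x03,0x0f,0x0b] = 61 d4 61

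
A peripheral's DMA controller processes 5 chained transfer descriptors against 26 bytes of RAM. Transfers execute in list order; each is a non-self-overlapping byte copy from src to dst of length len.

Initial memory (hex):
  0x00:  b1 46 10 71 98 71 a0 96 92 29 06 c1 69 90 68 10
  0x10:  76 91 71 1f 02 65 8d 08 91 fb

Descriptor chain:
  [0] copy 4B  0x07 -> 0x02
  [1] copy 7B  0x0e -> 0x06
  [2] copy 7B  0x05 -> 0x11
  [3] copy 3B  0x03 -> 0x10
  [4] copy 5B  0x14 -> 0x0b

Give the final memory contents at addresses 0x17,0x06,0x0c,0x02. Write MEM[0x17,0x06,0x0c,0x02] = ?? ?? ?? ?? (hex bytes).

[0] 0x07->0x02 len=4 : 96 92 29 06
[1] 0x0e->0x06 len=7 : 68 10 76 91 71 1f 02
[2] 0x05->0x11 len=7 : 06 68 10 76 91 71 1f
[3] 0x03->0x10 len=3 : 92 29 06
[4] 0x14->0x0b len=5 : 76 91 71 1f 91
query mem[0x17]=0x1f, mem[0x06]=0x68, mem[0x0c]=0x91, mem[0x02]=0x96

MEM[0x17,0x06,0x0c,0x02] = 1f 68 91 96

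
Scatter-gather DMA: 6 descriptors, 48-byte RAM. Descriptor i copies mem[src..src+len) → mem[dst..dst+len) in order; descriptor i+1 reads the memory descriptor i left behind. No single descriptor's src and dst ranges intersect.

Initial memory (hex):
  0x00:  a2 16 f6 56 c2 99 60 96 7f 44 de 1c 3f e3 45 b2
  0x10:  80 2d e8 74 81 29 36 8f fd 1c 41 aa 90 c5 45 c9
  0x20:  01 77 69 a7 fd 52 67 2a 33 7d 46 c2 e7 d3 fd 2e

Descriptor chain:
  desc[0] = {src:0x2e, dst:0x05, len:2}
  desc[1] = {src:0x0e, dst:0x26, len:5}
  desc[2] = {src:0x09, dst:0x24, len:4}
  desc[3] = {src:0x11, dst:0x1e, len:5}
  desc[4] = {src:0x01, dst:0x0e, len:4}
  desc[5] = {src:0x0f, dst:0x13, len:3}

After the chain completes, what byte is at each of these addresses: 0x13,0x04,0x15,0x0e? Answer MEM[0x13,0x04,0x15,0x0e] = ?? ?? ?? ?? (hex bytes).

[0] 0x2e->0x05 len=2 : fd 2e
[1] 0x0e->0x26 len=5 : 45 b2 80 2d e8
[2] 0x09->0x24 len=4 : 44 de 1c 3f
[3] 0x11->0x1e len=5 : 2d e8 74 81 29
[4] 0x01->0x0e len=4 : 16 f6 56 c2
[5] 0x0f->0x13 len=3 : f6 56 c2
query mem[0x13]=0xf6, mem[0x04]=0xc2, mem[0x15]=0xc2, mem[0x0e]=0x16

MEM[0x13,0x04,0x15,0x0e] = f6 c2 c2 16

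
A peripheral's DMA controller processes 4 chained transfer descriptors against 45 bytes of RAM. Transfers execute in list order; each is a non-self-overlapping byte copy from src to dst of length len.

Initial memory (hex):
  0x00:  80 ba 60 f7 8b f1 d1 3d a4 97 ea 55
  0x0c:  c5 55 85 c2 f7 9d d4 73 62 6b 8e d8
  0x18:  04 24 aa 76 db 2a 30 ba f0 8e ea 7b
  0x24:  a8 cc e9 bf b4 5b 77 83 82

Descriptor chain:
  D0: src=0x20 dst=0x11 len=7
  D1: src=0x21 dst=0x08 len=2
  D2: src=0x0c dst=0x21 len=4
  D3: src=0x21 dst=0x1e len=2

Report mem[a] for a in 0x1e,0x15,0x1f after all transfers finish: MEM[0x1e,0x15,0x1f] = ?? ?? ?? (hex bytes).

MEM[0x1e,0x15,0x1f] = c5 a8 55

[0] 0x20->0x11 len=7 : f0 8e ea 7b a8 cc e9
[1] 0x21->0x08 len=2 : 8e ea
[2] 0x0c->0x21 len=4 : c5 55 85 c2
[3] 0x21->0x1e len=2 : c5 55
query mem[0x1e]=0xc5, mem[0x15]=0xa8, mem[0x1f]=0x55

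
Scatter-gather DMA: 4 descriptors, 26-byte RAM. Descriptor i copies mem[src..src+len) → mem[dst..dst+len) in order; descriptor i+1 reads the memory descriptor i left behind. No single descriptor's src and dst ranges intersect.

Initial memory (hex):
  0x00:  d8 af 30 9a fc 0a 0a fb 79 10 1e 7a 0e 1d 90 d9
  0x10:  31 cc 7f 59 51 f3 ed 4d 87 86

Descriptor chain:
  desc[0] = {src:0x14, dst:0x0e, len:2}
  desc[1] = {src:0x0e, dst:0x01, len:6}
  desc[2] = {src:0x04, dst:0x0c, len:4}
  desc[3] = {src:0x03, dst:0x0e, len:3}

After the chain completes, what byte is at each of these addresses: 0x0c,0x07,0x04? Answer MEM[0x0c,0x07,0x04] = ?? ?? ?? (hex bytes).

MEM[0x0c,0x07,0x04] = cc fb cc

[0] 0x14->0x0e len=2 : 51 f3
[1] 0x0e->0x01 len=6 : 51 f3 31 cc 7f 59
[2] 0x04->0x0c len=4 : cc 7f 59 fb
[3] 0x03->0x0e len=3 : 31 cc 7f
query mem[0x0c]=0xcc, mem[0x07]=0xfb, mem[0x04]=0xcc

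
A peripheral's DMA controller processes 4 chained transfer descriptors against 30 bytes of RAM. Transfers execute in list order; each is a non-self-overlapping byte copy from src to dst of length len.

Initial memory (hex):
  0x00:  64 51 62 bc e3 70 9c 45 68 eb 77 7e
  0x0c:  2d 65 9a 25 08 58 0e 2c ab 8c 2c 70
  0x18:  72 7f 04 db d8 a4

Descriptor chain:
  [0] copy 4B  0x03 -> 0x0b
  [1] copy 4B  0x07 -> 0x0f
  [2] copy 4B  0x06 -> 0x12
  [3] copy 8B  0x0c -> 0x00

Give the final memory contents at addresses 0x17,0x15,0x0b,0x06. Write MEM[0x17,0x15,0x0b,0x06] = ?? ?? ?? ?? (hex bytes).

[0] 0x03->0x0b len=4 : bc e3 70 9c
[1] 0x07->0x0f len=4 : 45 68 eb 77
[2] 0x06->0x12 len=4 : 9c 45 68 eb
[3] 0x0c->0x00 len=8 : e3 70 9c 45 68 eb 9c 45
query mem[0x17]=0x70, mem[0x15]=0xeb, mem[0x0b]=0xbc, mem[0x06]=0x9c

MEM[0x17,0x15,0x0b,0x06] = 70 eb bc 9c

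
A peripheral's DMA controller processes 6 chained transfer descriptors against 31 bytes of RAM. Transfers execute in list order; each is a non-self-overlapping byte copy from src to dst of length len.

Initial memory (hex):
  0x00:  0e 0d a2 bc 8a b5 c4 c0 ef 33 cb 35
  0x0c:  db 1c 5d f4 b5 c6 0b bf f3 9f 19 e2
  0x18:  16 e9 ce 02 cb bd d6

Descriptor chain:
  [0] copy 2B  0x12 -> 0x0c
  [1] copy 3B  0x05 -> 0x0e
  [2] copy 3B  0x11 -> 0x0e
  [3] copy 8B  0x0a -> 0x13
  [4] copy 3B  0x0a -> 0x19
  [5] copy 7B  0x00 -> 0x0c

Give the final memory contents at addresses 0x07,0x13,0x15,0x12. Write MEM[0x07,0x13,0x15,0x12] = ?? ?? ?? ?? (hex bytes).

[0] 0x12->0x0c len=2 : 0b bf
[1] 0x05->0x0e len=3 : b5 c4 c0
[2] 0x11->0x0e len=3 : c6 0b bf
[3] 0x0a->0x13 len=8 : cb 35 0b bf c6 0b bf c6
[4] 0x0a->0x19 len=3 : cb 35 0b
[5] 0x00->0x0c len=7 : 0e 0d a2 bc 8a b5 c4
query mem[0x07]=0xc0, mem[0x13]=0xcb, mem[0x15]=0x0b, mem[0x12]=0xc4

MEM[0x07,0x13,0x15,0x12] = c0 cb 0b c4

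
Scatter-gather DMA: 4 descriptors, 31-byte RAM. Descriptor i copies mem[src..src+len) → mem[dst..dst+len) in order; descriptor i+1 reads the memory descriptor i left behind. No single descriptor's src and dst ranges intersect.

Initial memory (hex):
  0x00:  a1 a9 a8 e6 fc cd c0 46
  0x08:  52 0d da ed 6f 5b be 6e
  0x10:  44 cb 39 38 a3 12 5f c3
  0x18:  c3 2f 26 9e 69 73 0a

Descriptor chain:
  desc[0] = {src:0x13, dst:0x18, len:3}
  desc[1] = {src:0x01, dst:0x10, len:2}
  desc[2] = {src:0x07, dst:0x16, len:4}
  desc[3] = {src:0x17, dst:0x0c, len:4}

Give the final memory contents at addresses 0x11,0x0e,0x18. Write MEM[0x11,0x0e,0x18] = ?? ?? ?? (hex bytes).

MEM[0x11,0x0e,0x18] = a8 da 0d

#0 dst[0x18+3] := {0x38,0xa3,0x12}
#1 dst[0x10+2] := {0xa9,0xa8}
#2 dst[0x16+4] := {0x46,0x52,0x0d,0xda}
#3 dst[0x0c+4] := {0x52,0x0d,0xda,0x12}
query mem[0x11]=0xa8, mem[0x0e]=0xda, mem[0x18]=0x0d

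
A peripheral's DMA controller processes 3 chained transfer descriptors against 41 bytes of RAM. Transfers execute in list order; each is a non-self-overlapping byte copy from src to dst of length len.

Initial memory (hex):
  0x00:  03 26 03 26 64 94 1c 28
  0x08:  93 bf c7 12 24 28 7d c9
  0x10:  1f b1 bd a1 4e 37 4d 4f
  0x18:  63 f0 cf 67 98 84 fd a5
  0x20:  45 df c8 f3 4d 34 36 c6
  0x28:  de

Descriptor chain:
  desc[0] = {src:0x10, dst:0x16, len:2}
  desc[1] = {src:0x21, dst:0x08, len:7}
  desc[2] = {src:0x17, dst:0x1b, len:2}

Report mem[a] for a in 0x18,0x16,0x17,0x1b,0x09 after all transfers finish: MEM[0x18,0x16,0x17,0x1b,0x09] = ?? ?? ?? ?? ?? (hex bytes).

  after D0: wrote 2B at 0x16 = 1fb1
  after D1: wrote 7B at 0x08 = dfc8f34d3436c6
  after D2: wrote 2B at 0x1b = b163
query mem[0x18]=0x63, mem[0x16]=0x1f, mem[0x17]=0xb1, mem[0x1b]=0xb1, mem[0x09]=0xc8

MEM[0x18,0x16,0x17,0x1b,0x09] = 63 1f b1 b1 c8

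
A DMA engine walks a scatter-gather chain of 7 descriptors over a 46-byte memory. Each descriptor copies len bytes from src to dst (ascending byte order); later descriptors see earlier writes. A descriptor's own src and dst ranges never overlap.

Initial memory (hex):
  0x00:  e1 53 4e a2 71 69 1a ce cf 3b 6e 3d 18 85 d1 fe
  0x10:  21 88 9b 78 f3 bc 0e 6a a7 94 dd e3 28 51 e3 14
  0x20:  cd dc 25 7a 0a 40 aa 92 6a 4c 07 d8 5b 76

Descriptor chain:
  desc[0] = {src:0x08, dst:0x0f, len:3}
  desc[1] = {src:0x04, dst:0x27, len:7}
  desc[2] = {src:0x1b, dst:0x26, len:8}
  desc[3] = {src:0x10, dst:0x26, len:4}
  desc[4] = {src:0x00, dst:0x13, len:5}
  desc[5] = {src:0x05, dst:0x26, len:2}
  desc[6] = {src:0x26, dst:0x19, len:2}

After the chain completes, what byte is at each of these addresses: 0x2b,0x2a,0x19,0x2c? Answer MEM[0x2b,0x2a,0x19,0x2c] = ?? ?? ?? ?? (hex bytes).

MEM[0x2b,0x2a,0x19,0x2c] = cd 14 69 dc

#0 dst[0x0f+3] := {0xcf,0x3b,0x6e}
#1 dst[0x27+7] := {0x71,0x69,0x1a,0xce,0xcf,0x3b,0x6e}
#2 dst[0x26+8] := {0xe3,0x28,0x51,0xe3,0x14,0xcd,0xdc,0x25}
#3 dst[0x26+4] := {0x3b,0x6e,0x9b,0x78}
#4 dst[0x13+5] := {0xe1,0x53,0x4e,0xa2,0x71}
#5 dst[0x26+2] := {0x69,0x1a}
#6 dst[0x19+2] := {0x69,0x1a}
query mem[0x2b]=0xcd, mem[0x2a]=0x14, mem[0x19]=0x69, mem[0x2c]=0xdc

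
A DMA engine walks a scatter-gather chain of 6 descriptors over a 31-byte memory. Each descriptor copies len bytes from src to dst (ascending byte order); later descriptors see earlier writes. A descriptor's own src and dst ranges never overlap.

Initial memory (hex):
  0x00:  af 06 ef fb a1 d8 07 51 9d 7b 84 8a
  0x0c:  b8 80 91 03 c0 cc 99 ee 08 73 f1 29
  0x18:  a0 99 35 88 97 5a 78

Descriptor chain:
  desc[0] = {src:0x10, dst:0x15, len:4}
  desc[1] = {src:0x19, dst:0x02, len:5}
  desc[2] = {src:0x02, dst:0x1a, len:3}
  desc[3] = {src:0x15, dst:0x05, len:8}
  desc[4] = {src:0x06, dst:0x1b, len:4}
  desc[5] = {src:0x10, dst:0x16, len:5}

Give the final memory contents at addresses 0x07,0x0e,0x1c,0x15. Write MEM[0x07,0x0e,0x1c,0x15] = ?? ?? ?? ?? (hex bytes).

MEM[0x07,0x0e,0x1c,0x15] = 99 91 99 c0

D0: mem[0x15..0x18] <- [c0 cc 99 ee]
D1: mem[0x02..0x06] <- [99 35 88 97 5a]
D2: mem[0x1a..0x1c] <- [99 35 88]
D3: mem[0x05..0x0c] <- [c0 cc 99 ee 99 99 35 88]
D4: mem[0x1b..0x1e] <- [cc 99 ee 99]
D5: mem[0x16..0x1a] <- [c0 cc 99 ee 08]
query mem[0x07]=0x99, mem[0x0e]=0x91, mem[0x1c]=0x99, mem[0x15]=0xc0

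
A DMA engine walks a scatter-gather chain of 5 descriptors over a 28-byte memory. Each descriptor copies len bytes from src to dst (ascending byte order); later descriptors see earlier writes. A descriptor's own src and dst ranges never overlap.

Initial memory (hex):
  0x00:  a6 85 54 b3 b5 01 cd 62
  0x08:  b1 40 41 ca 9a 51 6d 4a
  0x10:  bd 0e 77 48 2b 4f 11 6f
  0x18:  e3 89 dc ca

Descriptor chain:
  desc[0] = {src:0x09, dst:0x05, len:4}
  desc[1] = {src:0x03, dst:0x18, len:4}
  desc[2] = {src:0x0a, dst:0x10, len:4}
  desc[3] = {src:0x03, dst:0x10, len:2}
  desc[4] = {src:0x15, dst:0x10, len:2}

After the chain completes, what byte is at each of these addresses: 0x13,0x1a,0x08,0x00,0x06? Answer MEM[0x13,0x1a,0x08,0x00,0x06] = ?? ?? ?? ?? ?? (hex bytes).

  after D0: wrote 4B at 0x05 = 4041ca9a
  after D1: wrote 4B at 0x18 = b3b54041
  after D2: wrote 4B at 0x10 = 41ca9a51
  after D3: wrote 2B at 0x10 = b3b5
  after D4: wrote 2B at 0x10 = 4f11
query mem[0x13]=0x51, mem[0x1a]=0x40, mem[0x08]=0x9a, mem[0x00]=0xa6, mem[0x06]=0x41

MEM[0x13,0x1a,0x08,0x00,0x06] = 51 40 9a a6 41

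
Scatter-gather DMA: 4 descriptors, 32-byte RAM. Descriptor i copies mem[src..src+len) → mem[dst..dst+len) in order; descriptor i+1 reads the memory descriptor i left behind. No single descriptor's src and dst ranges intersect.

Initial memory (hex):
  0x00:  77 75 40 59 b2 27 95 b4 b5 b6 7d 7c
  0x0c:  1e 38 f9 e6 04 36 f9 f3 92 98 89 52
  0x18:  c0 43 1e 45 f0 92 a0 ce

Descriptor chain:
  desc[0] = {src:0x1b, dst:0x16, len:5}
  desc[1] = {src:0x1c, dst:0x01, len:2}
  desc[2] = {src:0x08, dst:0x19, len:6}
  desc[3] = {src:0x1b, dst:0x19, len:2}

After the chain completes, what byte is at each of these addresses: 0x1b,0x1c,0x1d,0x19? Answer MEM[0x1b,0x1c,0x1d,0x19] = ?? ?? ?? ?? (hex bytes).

MEM[0x1b,0x1c,0x1d,0x19] = 7d 7c 1e 7d

[0] 0x1b->0x16 len=5 : 45 f0 92 a0 ce
[1] 0x1c->0x01 len=2 : f0 92
[2] 0x08->0x19 len=6 : b5 b6 7d 7c 1e 38
[3] 0x1b->0x19 len=2 : 7d 7c
query mem[0x1b]=0x7d, mem[0x1c]=0x7c, mem[0x1d]=0x1e, mem[0x19]=0x7d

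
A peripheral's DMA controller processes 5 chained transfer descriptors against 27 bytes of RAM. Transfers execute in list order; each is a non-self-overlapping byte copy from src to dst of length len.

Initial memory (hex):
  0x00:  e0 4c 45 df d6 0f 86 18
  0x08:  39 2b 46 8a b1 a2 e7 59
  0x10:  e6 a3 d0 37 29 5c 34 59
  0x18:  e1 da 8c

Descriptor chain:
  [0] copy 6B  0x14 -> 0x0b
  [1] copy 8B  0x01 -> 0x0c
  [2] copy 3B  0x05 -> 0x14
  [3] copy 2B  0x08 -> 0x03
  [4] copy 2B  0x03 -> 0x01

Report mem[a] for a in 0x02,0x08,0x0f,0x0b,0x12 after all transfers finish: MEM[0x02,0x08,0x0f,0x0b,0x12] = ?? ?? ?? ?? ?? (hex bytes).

#0 dst[0x0b+6] := {0x29,0x5c,0x34,0x59,0xe1,0xda}
#1 dst[0x0c+8] := {0x4c,0x45,0xdf,0xd6,0x0f,0x86,0x18,0x39}
#2 dst[0x14+3] := {0x0f,0x86,0x18}
#3 dst[0x03+2] := {0x39,0x2b}
#4 dst[0x01+2] := {0x39,0x2b}
query mem[0x02]=0x2b, mem[0x08]=0x39, mem[0x0f]=0xd6, mem[0x0b]=0x29, mem[0x12]=0x18

MEM[0x02,0x08,0x0f,0x0b,0x12] = 2b 39 d6 29 18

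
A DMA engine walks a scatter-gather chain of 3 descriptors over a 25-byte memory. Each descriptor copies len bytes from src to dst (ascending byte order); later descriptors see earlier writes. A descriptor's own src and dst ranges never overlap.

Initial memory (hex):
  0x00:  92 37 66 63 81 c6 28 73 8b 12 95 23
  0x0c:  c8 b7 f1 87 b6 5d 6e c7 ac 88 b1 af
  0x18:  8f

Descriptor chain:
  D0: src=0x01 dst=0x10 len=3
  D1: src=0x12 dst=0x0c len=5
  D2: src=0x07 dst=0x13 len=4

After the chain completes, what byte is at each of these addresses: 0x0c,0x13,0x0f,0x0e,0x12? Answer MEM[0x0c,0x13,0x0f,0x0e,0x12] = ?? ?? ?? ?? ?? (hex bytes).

MEM[0x0c,0x13,0x0f,0x0e,0x12] = 63 73 88 ac 63

  after D0: wrote 3B at 0x10 = 376663
  after D1: wrote 5B at 0x0c = 63c7ac88b1
  after D2: wrote 4B at 0x13 = 738b1295
query mem[0x0c]=0x63, mem[0x13]=0x73, mem[0x0f]=0x88, mem[0x0e]=0xac, mem[0x12]=0x63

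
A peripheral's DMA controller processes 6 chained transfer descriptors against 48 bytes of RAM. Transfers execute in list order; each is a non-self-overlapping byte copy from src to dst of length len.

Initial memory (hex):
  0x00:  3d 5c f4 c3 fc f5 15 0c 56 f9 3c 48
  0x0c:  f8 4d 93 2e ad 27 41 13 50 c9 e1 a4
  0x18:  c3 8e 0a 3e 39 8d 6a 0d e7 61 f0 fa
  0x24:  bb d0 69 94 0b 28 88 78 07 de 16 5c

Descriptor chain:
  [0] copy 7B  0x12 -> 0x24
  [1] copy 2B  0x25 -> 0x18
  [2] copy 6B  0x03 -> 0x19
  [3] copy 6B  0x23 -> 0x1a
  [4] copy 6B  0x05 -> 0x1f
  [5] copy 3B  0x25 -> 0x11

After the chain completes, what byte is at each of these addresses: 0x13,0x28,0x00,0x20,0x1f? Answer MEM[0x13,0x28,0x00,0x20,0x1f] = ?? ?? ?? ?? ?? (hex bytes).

D0: mem[0x24..0x2a] <- [41 13 50 c9 e1 a4 c3]
D1: mem[0x18..0x19] <- [13 50]
D2: mem[0x19..0x1e] <- [c3 fc f5 15 0c 56]
D3: mem[0x1a..0x1f] <- [fa 41 13 50 c9 e1]
D4: mem[0x1f..0x24] <- [f5 15 0c 56 f9 3c]
D5: mem[0x11..0x13] <- [13 50 c9]
query mem[0x13]=0xc9, mem[0x28]=0xe1, mem[0x00]=0x3d, mem[0x20]=0x15, mem[0x1f]=0xf5

MEM[0x13,0x28,0x00,0x20,0x1f] = c9 e1 3d 15 f5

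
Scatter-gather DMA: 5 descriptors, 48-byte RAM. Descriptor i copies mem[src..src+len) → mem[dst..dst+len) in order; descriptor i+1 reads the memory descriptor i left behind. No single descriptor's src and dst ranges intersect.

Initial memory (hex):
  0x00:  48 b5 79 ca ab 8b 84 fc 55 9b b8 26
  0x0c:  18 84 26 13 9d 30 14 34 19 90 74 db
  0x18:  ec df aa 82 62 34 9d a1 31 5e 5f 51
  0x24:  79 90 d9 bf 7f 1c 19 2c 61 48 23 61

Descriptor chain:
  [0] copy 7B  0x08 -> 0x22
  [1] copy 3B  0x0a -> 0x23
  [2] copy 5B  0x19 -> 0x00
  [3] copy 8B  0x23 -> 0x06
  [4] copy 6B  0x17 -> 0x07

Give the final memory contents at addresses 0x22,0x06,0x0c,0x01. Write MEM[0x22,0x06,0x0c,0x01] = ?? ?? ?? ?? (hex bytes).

[0] 0x08->0x22 len=7 : 55 9b b8 26 18 84 26
[1] 0x0a->0x23 len=3 : b8 26 18
[2] 0x19->0x00 len=5 : df aa 82 62 34
[3] 0x23->0x06 len=8 : b8 26 18 18 84 26 1c 19
[4] 0x17->0x07 len=6 : db ec df aa 82 62
query mem[0x22]=0x55, mem[0x06]=0xb8, mem[0x0c]=0x62, mem[0x01]=0xaa

MEM[0x22,0x06,0x0c,0x01] = 55 b8 62 aa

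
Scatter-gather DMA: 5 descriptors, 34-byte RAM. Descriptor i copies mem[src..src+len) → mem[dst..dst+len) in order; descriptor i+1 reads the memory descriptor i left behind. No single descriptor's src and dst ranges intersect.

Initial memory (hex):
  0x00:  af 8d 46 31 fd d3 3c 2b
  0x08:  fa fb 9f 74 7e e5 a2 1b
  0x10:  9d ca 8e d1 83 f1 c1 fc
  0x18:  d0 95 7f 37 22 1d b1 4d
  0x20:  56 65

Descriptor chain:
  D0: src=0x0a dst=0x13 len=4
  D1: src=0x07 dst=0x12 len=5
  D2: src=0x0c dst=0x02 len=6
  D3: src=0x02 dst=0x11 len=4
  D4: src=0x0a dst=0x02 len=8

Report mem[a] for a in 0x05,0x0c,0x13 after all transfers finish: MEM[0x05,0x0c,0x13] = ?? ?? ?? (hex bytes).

MEM[0x05,0x0c,0x13] = e5 7e a2

D0: mem[0x13..0x16] <- [9f 74 7e e5]
D1: mem[0x12..0x16] <- [2b fa fb 9f 74]
D2: mem[0x02..0x07] <- [7e e5 a2 1b 9d ca]
D3: mem[0x11..0x14] <- [7e e5 a2 1b]
D4: mem[0x02..0x09] <- [9f 74 7e e5 a2 1b 9d 7e]
query mem[0x05]=0xe5, mem[0x0c]=0x7e, mem[0x13]=0xa2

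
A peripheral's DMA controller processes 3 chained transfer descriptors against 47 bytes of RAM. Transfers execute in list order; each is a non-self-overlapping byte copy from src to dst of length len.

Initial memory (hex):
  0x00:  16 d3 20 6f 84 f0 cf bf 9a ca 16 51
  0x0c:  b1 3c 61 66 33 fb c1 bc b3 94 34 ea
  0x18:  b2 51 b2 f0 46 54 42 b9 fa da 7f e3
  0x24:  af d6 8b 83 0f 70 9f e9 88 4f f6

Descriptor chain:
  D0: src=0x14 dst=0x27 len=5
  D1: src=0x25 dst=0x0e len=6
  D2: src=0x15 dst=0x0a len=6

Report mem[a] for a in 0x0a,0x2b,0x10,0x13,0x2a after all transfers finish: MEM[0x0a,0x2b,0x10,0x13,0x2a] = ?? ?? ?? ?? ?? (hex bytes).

[0] 0x14->0x27 len=5 : b3 94 34 ea b2
[1] 0x25->0x0e len=6 : d6 8b b3 94 34 ea
[2] 0x15->0x0a len=6 : 94 34 ea b2 51 b2
query mem[0x0a]=0x94, mem[0x2b]=0xb2, mem[0x10]=0xb3, mem[0x13]=0xea, mem[0x2a]=0xea

MEM[0x0a,0x2b,0x10,0x13,0x2a] = 94 b2 b3 ea ea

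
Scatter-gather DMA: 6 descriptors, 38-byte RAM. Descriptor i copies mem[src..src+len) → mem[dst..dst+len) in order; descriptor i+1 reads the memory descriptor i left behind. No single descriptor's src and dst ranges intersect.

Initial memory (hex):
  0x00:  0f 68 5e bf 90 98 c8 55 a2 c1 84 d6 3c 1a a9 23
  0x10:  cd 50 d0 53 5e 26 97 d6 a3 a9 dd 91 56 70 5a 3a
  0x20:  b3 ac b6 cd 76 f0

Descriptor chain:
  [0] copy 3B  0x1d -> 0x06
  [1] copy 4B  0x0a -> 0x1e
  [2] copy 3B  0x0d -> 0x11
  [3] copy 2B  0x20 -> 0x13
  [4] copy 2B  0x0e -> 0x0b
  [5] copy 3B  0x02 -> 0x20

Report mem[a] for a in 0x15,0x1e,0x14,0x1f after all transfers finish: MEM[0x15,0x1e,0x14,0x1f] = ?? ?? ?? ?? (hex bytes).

MEM[0x15,0x1e,0x14,0x1f] = 26 84 1a d6

D0: mem[0x06..0x08] <- [70 5a 3a]
D1: mem[0x1e..0x21] <- [84 d6 3c 1a]
D2: mem[0x11..0x13] <- [1a a9 23]
D3: mem[0x13..0x14] <- [3c 1a]
D4: mem[0x0b..0x0c] <- [a9 23]
D5: mem[0x20..0x22] <- [5e bf 90]
query mem[0x15]=0x26, mem[0x1e]=0x84, mem[0x14]=0x1a, mem[0x1f]=0xd6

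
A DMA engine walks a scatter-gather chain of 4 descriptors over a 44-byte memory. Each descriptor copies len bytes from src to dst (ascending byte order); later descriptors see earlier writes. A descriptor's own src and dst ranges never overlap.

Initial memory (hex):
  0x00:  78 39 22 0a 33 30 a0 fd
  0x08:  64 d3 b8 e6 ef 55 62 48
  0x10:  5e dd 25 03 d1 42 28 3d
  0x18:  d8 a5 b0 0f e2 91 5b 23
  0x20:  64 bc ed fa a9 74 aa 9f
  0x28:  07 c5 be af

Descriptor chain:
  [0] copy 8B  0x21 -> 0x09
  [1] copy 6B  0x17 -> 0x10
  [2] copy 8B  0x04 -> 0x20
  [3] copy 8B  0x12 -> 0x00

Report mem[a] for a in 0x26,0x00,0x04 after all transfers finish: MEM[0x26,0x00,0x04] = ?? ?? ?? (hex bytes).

MEM[0x26,0x00,0x04] = ed a5 28

[0] 0x21->0x09 len=8 : bc ed fa a9 74 aa 9f 07
[1] 0x17->0x10 len=6 : 3d d8 a5 b0 0f e2
[2] 0x04->0x20 len=8 : 33 30 a0 fd 64 bc ed fa
[3] 0x12->0x00 len=8 : a5 b0 0f e2 28 3d d8 a5
query mem[0x26]=0xed, mem[0x00]=0xa5, mem[0x04]=0x28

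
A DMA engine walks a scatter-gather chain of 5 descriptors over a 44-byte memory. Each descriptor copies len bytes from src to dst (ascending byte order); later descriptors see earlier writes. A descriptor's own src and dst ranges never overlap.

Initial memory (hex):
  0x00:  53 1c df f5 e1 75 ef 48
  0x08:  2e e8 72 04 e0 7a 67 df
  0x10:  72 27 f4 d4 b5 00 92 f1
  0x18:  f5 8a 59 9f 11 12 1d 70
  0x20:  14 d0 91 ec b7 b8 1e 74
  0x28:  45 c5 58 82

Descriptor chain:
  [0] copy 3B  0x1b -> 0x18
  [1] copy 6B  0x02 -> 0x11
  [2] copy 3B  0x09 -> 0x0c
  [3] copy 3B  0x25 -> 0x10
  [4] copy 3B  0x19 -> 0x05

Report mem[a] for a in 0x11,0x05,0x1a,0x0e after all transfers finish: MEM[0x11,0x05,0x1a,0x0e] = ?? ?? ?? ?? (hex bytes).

MEM[0x11,0x05,0x1a,0x0e] = 1e 11 12 04

[0] 0x1b->0x18 len=3 : 9f 11 12
[1] 0x02->0x11 len=6 : df f5 e1 75 ef 48
[2] 0x09->0x0c len=3 : e8 72 04
[3] 0x25->0x10 len=3 : b8 1e 74
[4] 0x19->0x05 len=3 : 11 12 9f
query mem[0x11]=0x1e, mem[0x05]=0x11, mem[0x1a]=0x12, mem[0x0e]=0x04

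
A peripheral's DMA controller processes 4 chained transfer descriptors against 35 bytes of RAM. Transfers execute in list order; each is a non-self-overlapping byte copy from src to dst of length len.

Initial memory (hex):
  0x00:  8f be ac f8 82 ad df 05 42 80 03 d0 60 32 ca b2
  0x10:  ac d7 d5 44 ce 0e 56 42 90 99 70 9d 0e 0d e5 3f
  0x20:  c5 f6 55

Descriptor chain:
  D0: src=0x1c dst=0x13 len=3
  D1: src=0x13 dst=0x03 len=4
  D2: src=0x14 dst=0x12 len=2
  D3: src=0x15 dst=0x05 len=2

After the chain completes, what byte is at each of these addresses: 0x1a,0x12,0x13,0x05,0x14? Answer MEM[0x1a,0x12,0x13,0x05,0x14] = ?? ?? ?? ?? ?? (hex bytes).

  after D0: wrote 3B at 0x13 = 0e0de5
  after D1: wrote 4B at 0x03 = 0e0de556
  after D2: wrote 2B at 0x12 = 0de5
  after D3: wrote 2B at 0x05 = e556
query mem[0x1a]=0x70, mem[0x12]=0x0d, mem[0x13]=0xe5, mem[0x05]=0xe5, mem[0x14]=0x0d

MEM[0x1a,0x12,0x13,0x05,0x14] = 70 0d e5 e5 0d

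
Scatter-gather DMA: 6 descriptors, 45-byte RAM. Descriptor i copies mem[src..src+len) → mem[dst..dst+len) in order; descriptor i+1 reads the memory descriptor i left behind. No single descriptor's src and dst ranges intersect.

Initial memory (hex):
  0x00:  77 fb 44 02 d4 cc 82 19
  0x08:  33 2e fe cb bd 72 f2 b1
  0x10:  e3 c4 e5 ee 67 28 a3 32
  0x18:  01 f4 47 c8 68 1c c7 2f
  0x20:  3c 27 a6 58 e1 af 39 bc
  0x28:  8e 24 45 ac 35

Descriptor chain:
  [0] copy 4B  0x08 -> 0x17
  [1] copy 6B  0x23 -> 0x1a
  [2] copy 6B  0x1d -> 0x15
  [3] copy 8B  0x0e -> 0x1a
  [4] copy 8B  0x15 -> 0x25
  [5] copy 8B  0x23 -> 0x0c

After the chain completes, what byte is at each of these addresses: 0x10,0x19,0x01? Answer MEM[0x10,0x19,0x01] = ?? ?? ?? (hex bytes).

[0] 0x08->0x17 len=4 : 33 2e fe cb
[1] 0x23->0x1a len=6 : 58 e1 af 39 bc 8e
[2] 0x1d->0x15 len=6 : 39 bc 8e 3c 27 a6
[3] 0x0e->0x1a len=8 : f2 b1 e3 c4 e5 ee 67 39
[4] 0x15->0x25 len=8 : 39 bc 8e 3c 27 f2 b1 e3
[5] 0x23->0x0c len=8 : 58 e1 39 bc 8e 3c 27 f2
query mem[0x10]=0x8e, mem[0x19]=0x27, mem[0x01]=0xfb

MEM[0x10,0x19,0x01] = 8e 27 fb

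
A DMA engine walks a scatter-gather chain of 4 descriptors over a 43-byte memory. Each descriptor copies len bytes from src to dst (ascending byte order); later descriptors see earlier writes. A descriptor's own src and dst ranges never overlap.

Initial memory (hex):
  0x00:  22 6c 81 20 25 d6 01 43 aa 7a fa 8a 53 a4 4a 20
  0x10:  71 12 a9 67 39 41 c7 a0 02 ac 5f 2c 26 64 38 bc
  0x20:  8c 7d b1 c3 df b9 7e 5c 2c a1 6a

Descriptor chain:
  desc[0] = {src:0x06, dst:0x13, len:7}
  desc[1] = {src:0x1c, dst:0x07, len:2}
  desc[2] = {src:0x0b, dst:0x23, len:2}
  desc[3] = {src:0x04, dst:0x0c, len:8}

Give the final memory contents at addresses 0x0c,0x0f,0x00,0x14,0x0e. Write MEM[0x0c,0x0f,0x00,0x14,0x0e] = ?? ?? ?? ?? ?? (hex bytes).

MEM[0x0c,0x0f,0x00,0x14,0x0e] = 25 26 22 43 01

#0 dst[0x13+7] := {0x01,0x43,0xaa,0x7a,0xfa,0x8a,0x53}
#1 dst[0x07+2] := {0x26,0x64}
#2 dst[0x23+2] := {0x8a,0x53}
#3 dst[0x0c+8] := {0x25,0xd6,0x01,0x26,0x64,0x7a,0xfa,0x8a}
query mem[0x0c]=0x25, mem[0x0f]=0x26, mem[0x00]=0x22, mem[0x14]=0x43, mem[0x0e]=0x01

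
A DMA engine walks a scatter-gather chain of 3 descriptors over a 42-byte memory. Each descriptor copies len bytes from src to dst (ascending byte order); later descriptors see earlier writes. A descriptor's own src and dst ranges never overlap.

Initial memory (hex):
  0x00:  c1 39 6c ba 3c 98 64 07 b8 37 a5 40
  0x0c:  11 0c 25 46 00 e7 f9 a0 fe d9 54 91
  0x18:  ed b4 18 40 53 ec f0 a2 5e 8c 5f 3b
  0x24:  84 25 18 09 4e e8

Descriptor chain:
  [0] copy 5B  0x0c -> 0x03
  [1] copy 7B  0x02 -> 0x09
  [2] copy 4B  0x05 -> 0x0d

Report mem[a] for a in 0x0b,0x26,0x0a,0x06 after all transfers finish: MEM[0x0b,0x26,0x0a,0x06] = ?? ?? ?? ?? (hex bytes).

[0] 0x0c->0x03 len=5 : 11 0c 25 46 00
[1] 0x02->0x09 len=7 : 6c 11 0c 25 46 00 b8
[2] 0x05->0x0d len=4 : 25 46 00 b8
query mem[0x0b]=0x0c, mem[0x26]=0x18, mem[0x0a]=0x11, mem[0x06]=0x46

MEM[0x0b,0x26,0x0a,0x06] = 0c 18 11 46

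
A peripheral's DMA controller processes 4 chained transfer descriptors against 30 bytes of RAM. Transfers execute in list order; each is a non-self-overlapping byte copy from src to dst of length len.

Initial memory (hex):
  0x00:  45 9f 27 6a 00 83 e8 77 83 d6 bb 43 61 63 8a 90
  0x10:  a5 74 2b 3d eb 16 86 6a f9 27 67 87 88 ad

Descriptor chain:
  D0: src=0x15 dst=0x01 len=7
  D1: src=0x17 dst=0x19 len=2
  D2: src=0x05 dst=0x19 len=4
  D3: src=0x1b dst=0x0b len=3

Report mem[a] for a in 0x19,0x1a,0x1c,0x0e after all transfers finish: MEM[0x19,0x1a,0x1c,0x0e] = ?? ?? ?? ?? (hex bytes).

D0: mem[0x01..0x07] <- [16 86 6a f9 27 67 87]
D1: mem[0x19..0x1a] <- [6a f9]
D2: mem[0x19..0x1c] <- [27 67 87 83]
D3: mem[0x0b..0x0d] <- [87 83 ad]
query mem[0x19]=0x27, mem[0x1a]=0x67, mem[0x1c]=0x83, mem[0x0e]=0x8a

MEM[0x19,0x1a,0x1c,0x0e] = 27 67 83 8a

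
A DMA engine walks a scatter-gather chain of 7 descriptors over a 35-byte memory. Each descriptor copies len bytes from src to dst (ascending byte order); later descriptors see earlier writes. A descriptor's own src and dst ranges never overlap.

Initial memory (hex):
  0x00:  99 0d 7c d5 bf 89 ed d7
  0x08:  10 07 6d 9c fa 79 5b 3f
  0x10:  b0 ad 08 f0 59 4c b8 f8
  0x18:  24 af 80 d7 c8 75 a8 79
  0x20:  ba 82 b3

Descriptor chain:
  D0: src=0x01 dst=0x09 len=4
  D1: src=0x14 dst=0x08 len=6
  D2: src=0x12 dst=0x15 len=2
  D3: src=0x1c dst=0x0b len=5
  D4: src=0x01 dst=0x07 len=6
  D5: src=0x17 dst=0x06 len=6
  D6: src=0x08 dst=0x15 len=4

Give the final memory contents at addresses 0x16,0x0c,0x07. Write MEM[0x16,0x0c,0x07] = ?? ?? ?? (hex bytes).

#0 dst[0x09+4] := {0x0d,0x7c,0xd5,0xbf}
#1 dst[0x08+6] := {0x59,0x4c,0xb8,0xf8,0x24,0xaf}
#2 dst[0x15+2] := {0x08,0xf0}
#3 dst[0x0b+5] := {0xc8,0x75,0xa8,0x79,0xba}
#4 dst[0x07+6] := {0x0d,0x7c,0xd5,0xbf,0x89,0xed}
#5 dst[0x06+6] := {0xf8,0x24,0xaf,0x80,0xd7,0xc8}
#6 dst[0x15+4] := {0xaf,0x80,0xd7,0xc8}
query mem[0x16]=0x80, mem[0x0c]=0xed, mem[0x07]=0x24

MEM[0x16,0x0c,0x07] = 80 ed 24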